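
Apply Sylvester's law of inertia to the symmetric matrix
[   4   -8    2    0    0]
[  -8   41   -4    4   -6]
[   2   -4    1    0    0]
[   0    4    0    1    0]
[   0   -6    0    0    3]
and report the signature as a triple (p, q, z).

step 0: pivot 4 → sign +
step 1: pivot 25 → sign +
step 2: pivot 9/25 → sign +
step 3: pivot -1 → sign −
step 4: row/col 4 already zero → sign 0
signature = (3, 1, 1)

Answer: (3, 1, 1)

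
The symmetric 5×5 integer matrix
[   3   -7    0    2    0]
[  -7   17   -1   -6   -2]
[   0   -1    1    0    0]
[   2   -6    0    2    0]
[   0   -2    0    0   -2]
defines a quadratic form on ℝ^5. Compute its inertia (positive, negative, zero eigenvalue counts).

Answer: (3, 2, 0)

Derivation:
step 0: pivot 3 → sign +
step 1: pivot 2/3 → sign +
step 2: pivot -1/2 → sign −
step 3: pivot 6 → sign +
step 4: pivot -2/3 → sign −
signature = (3, 2, 0)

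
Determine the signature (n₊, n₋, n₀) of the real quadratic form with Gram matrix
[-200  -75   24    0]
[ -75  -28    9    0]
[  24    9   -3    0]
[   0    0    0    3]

step 0: pivot -200 → sign −
step 1: pivot 1/8 → sign +
step 2: pivot -3/25 → sign −
step 3: pivot 3 → sign +
signature = (2, 2, 0)

Answer: (2, 2, 0)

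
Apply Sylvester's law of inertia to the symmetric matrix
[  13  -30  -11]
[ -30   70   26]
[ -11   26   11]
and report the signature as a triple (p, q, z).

Answer: (3, 0, 0)

Derivation:
step 0: pivot 13 → sign +
step 1: pivot 10/13 → sign +
step 2: pivot 6/5 → sign +
signature = (3, 0, 0)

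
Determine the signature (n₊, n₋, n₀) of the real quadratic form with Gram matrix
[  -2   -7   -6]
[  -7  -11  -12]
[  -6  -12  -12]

step 0: pivot -2 → sign −
step 1: pivot 27/2 → sign +
step 2: row/col 2 already zero → sign 0
signature = (1, 1, 1)

Answer: (1, 1, 1)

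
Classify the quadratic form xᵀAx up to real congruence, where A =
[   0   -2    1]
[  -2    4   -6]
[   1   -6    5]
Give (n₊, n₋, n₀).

step 0: pivot 4 → sign +
step 1: pivot -1 → sign −
step 2: row/col 2 already zero → sign 0
signature = (1, 1, 1)

Answer: (1, 1, 1)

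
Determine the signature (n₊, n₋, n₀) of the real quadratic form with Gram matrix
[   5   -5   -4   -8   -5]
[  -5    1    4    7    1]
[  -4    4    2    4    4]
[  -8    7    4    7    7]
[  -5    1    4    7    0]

Answer: (1, 4, 0)

Derivation:
step 0: pivot 5 → sign +
step 1: pivot -4 → sign −
step 2: pivot -6/5 → sign −
step 3: pivot -3/4 → sign −
step 4: pivot -1 → sign −
signature = (1, 4, 0)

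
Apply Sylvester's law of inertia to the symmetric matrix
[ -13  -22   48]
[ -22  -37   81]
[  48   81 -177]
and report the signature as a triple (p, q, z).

Answer: (1, 1, 1)

Derivation:
step 0: pivot -13 → sign −
step 1: pivot 3/13 → sign +
step 2: row/col 2 already zero → sign 0
signature = (1, 1, 1)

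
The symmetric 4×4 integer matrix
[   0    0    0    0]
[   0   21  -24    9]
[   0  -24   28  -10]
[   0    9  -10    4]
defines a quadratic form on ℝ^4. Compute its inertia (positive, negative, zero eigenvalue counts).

Answer: (2, 0, 2)

Derivation:
step 0: pivot 21 → sign +
step 1: pivot 4/7 → sign +
step 2: row/col 2 already zero → sign 0
step 3: row/col 3 already zero → sign 0
signature = (2, 0, 2)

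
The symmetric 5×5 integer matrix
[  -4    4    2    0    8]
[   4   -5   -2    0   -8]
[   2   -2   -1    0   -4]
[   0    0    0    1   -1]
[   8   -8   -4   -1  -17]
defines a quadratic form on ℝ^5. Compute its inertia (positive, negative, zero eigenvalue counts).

step 0: pivot -4 → sign −
step 1: pivot -1 → sign −
step 2: pivot 1 → sign +
step 3: pivot -2 → sign −
step 4: row/col 4 already zero → sign 0
signature = (1, 3, 1)

Answer: (1, 3, 1)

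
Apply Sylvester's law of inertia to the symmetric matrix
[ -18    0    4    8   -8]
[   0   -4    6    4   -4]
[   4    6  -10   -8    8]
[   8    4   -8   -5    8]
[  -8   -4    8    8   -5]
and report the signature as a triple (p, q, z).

step 0: pivot -18 → sign −
step 1: pivot -4 → sign −
step 2: pivot -1/9 → sign −
step 3: pivot 3 → sign +
step 4: pivot 3 → sign +
signature = (2, 3, 0)

Answer: (2, 3, 0)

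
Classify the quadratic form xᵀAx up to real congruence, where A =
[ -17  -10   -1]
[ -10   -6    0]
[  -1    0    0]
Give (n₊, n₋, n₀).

Answer: (1, 2, 0)

Derivation:
step 0: pivot -17 → sign −
step 1: pivot -2/17 → sign −
step 2: pivot 3 → sign +
signature = (1, 2, 0)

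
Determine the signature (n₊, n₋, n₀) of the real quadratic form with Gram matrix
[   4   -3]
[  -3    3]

Answer: (2, 0, 0)

Derivation:
step 0: pivot 4 → sign +
step 1: pivot 3/4 → sign +
signature = (2, 0, 0)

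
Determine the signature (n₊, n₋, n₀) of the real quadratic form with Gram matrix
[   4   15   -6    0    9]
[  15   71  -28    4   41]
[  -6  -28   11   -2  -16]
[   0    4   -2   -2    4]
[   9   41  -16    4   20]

step 0: pivot 4 → sign +
step 1: pivot 59/4 → sign +
step 2: pivot -3/59 → sign −
step 3: pivot 2 → sign +
step 4: pivot -3 → sign −
signature = (3, 2, 0)

Answer: (3, 2, 0)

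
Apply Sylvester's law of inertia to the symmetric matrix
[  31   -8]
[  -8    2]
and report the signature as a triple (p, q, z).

step 0: pivot 31 → sign +
step 1: pivot -2/31 → sign −
signature = (1, 1, 0)

Answer: (1, 1, 0)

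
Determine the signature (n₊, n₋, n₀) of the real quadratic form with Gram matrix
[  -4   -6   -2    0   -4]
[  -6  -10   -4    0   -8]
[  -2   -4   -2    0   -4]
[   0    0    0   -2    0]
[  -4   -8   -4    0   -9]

step 0: pivot -4 → sign −
step 1: pivot -1 → sign −
step 2: pivot -2 → sign −
step 3: pivot -1 → sign −
step 4: row/col 4 already zero → sign 0
signature = (0, 4, 1)

Answer: (0, 4, 1)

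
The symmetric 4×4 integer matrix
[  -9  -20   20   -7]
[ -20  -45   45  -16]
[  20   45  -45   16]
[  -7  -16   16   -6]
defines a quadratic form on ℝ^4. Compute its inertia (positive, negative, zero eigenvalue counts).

Answer: (0, 3, 1)

Derivation:
step 0: pivot -9 → sign −
step 1: pivot -5/9 → sign −
step 2: pivot -1/5 → sign −
step 3: row/col 3 already zero → sign 0
signature = (0, 3, 1)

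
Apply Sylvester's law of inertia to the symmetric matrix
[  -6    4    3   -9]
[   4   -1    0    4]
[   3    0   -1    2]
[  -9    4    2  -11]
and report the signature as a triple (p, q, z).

step 0: pivot -6 → sign −
step 1: pivot 5/3 → sign +
step 2: pivot -19/10 → sign −
step 3: pivot 2/19 → sign +
signature = (2, 2, 0)

Answer: (2, 2, 0)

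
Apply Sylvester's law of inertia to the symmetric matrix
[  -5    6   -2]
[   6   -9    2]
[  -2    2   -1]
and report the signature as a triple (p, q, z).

step 0: pivot -5 → sign −
step 1: pivot -9/5 → sign −
step 2: pivot -1/9 → sign −
signature = (0, 3, 0)

Answer: (0, 3, 0)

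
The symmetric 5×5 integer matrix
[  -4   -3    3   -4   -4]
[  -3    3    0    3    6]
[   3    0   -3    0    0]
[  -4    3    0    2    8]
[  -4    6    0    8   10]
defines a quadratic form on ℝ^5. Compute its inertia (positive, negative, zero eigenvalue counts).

Answer: (2, 3, 0)

Derivation:
step 0: pivot -4 → sign −
step 1: pivot 21/4 → sign +
step 2: pivot -12/7 → sign −
step 3: pivot -3/4 → sign −
step 4: pivot 2 → sign +
signature = (2, 3, 0)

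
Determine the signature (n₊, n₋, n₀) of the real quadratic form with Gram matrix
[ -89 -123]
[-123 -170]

step 0: pivot -89 → sign −
step 1: pivot -1/89 → sign −
signature = (0, 2, 0)

Answer: (0, 2, 0)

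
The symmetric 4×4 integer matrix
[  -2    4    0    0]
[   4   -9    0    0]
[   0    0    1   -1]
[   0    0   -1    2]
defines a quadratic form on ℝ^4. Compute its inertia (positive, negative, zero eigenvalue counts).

step 0: pivot -2 → sign −
step 1: pivot -1 → sign −
step 2: pivot 1 → sign +
step 3: pivot 1 → sign +
signature = (2, 2, 0)

Answer: (2, 2, 0)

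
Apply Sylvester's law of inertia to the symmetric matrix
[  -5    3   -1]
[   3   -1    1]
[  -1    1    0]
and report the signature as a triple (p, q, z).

Answer: (1, 1, 1)

Derivation:
step 0: pivot -5 → sign −
step 1: pivot 4/5 → sign +
step 2: row/col 2 already zero → sign 0
signature = (1, 1, 1)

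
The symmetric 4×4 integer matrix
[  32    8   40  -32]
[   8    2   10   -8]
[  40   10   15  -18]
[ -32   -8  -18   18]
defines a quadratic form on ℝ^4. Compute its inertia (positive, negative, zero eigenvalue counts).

Answer: (1, 2, 1)

Derivation:
step 0: pivot 32 → sign +
step 1: pivot -35 → sign −
step 2: pivot -6/35 → sign −
step 3: row/col 3 already zero → sign 0
signature = (1, 2, 1)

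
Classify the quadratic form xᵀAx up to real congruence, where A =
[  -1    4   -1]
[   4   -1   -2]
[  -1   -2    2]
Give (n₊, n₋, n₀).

Answer: (2, 1, 0)

Derivation:
step 0: pivot -1 → sign −
step 1: pivot 15 → sign +
step 2: pivot 3/5 → sign +
signature = (2, 1, 0)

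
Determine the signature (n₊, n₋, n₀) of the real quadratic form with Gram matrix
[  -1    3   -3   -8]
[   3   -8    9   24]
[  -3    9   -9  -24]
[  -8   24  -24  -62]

step 0: pivot -1 → sign −
step 1: pivot 1 → sign +
step 2: pivot 2 → sign +
step 3: row/col 3 already zero → sign 0
signature = (2, 1, 1)

Answer: (2, 1, 1)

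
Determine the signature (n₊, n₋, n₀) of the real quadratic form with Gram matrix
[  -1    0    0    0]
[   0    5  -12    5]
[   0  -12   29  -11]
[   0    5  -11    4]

step 0: pivot -1 → sign −
step 1: pivot 5 → sign +
step 2: pivot 1/5 → sign +
step 3: pivot -6 → sign −
signature = (2, 2, 0)

Answer: (2, 2, 0)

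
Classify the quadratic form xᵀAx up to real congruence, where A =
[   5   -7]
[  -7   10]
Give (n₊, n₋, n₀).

step 0: pivot 5 → sign +
step 1: pivot 1/5 → sign +
signature = (2, 0, 0)

Answer: (2, 0, 0)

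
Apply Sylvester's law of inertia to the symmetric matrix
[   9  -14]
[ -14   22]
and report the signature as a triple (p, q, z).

step 0: pivot 9 → sign +
step 1: pivot 2/9 → sign +
signature = (2, 0, 0)

Answer: (2, 0, 0)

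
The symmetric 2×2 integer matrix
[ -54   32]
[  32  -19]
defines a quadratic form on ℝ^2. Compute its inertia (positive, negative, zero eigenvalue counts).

step 0: pivot -54 → sign −
step 1: pivot -1/27 → sign −
signature = (0, 2, 0)

Answer: (0, 2, 0)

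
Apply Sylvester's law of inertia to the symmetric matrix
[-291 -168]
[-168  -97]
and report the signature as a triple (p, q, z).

step 0: pivot -291 → sign −
step 1: pivot -1/97 → sign −
signature = (0, 2, 0)

Answer: (0, 2, 0)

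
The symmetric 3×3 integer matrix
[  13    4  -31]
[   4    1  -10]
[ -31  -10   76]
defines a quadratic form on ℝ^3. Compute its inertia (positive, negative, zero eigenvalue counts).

Answer: (2, 1, 0)

Derivation:
step 0: pivot 13 → sign +
step 1: pivot -3/13 → sign −
step 2: pivot 3 → sign +
signature = (2, 1, 0)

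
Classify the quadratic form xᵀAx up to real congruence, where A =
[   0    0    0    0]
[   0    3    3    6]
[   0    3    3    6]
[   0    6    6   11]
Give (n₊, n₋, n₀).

Answer: (1, 1, 2)

Derivation:
step 0: pivot 3 → sign +
step 1: pivot -1 → sign −
step 2: row/col 2 already zero → sign 0
step 3: row/col 3 already zero → sign 0
signature = (1, 1, 2)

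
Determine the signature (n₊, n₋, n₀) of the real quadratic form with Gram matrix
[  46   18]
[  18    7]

step 0: pivot 46 → sign +
step 1: pivot -1/23 → sign −
signature = (1, 1, 0)

Answer: (1, 1, 0)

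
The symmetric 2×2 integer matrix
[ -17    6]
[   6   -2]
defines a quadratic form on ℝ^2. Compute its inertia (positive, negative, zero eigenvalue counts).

step 0: pivot -17 → sign −
step 1: pivot 2/17 → sign +
signature = (1, 1, 0)

Answer: (1, 1, 0)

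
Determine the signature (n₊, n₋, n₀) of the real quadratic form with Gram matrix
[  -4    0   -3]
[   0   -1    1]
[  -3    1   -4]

step 0: pivot -4 → sign −
step 1: pivot -1 → sign −
step 2: pivot -3/4 → sign −
signature = (0, 3, 0)

Answer: (0, 3, 0)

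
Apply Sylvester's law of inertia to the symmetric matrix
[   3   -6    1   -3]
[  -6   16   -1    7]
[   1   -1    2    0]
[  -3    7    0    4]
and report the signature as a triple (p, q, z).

step 0: pivot 3 → sign +
step 1: pivot 4 → sign +
step 2: pivot 17/12 → sign +
step 3: pivot 6/17 → sign +
signature = (4, 0, 0)

Answer: (4, 0, 0)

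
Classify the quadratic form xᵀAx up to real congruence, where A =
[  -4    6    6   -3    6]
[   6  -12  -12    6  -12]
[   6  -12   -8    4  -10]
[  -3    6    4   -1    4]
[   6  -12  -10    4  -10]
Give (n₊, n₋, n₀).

Answer: (2, 2, 1)

Derivation:
step 0: pivot -4 → sign −
step 1: pivot -3 → sign −
step 2: pivot 4 → sign +
step 3: pivot 1 → sign +
step 4: row/col 4 already zero → sign 0
signature = (2, 2, 1)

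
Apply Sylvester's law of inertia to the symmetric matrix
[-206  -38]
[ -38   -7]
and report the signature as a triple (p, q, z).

Answer: (1, 1, 0)

Derivation:
step 0: pivot -206 → sign −
step 1: pivot 1/103 → sign +
signature = (1, 1, 0)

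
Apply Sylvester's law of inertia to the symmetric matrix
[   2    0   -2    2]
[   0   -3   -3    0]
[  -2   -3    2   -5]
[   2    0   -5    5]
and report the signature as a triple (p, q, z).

step 0: pivot 2 → sign +
step 1: pivot -3 → sign −
step 2: pivot 3 → sign +
step 3: row/col 3 already zero → sign 0
signature = (2, 1, 1)

Answer: (2, 1, 1)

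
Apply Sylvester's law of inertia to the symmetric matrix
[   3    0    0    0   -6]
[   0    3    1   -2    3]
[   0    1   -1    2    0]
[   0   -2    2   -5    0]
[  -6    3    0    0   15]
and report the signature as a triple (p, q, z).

step 0: pivot 3 → sign +
step 1: pivot 3 → sign +
step 2: pivot -4/3 → sign −
step 3: pivot -1 → sign −
step 4: pivot 3/4 → sign +
signature = (3, 2, 0)

Answer: (3, 2, 0)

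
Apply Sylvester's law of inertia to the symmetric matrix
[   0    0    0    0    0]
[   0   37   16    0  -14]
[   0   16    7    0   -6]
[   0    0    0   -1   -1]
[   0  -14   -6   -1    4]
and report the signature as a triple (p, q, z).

Answer: (2, 2, 1)

Derivation:
step 0: pivot 37 → sign +
step 1: pivot 3/37 → sign +
step 2: pivot -1 → sign −
step 3: pivot -1/3 → sign −
step 4: row/col 4 already zero → sign 0
signature = (2, 2, 1)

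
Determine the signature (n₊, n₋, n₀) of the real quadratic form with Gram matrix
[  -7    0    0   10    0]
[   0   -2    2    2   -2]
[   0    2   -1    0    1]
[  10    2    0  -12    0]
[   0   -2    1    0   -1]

step 0: pivot -7 → sign −
step 1: pivot -2 → sign −
step 2: pivot 1 → sign +
step 3: pivot 2/7 → sign +
step 4: row/col 4 already zero → sign 0
signature = (2, 2, 1)

Answer: (2, 2, 1)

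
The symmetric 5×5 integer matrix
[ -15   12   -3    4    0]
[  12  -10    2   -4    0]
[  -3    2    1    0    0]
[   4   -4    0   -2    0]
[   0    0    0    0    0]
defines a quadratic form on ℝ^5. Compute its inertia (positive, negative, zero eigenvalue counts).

step 0: pivot -15 → sign −
step 1: pivot -2/5 → sign −
step 2: pivot 2 → sign +
step 3: pivot 2/3 → sign +
step 4: row/col 4 already zero → sign 0
signature = (2, 2, 1)

Answer: (2, 2, 1)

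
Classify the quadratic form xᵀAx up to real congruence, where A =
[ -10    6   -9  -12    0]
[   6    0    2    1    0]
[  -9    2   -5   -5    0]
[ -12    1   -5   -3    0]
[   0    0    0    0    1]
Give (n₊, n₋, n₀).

step 0: pivot -10 → sign −
step 1: pivot 18/5 → sign +
step 2: pivot -1/9 → sign −
step 3: pivot 3/4 → sign +
step 4: pivot 1 → sign +
signature = (3, 2, 0)

Answer: (3, 2, 0)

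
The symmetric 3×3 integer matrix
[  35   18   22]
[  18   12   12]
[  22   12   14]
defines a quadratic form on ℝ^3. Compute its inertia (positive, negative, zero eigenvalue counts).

Answer: (2, 0, 1)

Derivation:
step 0: pivot 35 → sign +
step 1: pivot 96/35 → sign +
step 2: row/col 2 already zero → sign 0
signature = (2, 0, 1)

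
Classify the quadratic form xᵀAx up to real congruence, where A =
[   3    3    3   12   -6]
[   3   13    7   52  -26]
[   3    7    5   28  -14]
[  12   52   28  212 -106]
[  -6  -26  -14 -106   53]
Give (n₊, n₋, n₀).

Answer: (4, 0, 1)

Derivation:
step 0: pivot 3 → sign +
step 1: pivot 10 → sign +
step 2: pivot 2/5 → sign +
step 3: pivot 4 → sign +
step 4: row/col 4 already zero → sign 0
signature = (4, 0, 1)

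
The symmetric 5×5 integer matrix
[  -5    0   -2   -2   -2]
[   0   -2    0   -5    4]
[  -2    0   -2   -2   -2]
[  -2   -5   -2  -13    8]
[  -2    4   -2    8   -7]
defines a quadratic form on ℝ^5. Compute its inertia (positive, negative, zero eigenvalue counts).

Answer: (2, 3, 0)

Derivation:
step 0: pivot -5 → sign −
step 1: pivot -2 → sign −
step 2: pivot -6/5 → sign −
step 3: pivot 3/2 → sign +
step 4: pivot 3 → sign +
signature = (2, 3, 0)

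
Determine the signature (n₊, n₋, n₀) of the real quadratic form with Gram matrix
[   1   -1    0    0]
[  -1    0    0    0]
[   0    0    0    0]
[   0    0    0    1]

Answer: (2, 1, 1)

Derivation:
step 0: pivot 1 → sign +
step 1: pivot -1 → sign −
step 2: pivot 1 → sign +
step 3: row/col 3 already zero → sign 0
signature = (2, 1, 1)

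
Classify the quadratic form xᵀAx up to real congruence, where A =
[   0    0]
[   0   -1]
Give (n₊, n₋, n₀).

step 0: pivot -1 → sign −
step 1: row/col 1 already zero → sign 0
signature = (0, 1, 1)

Answer: (0, 1, 1)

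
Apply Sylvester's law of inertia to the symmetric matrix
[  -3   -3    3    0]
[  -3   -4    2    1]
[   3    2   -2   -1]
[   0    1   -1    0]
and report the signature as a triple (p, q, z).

Answer: (1, 3, 0)

Derivation:
step 0: pivot -3 → sign −
step 1: pivot -1 → sign −
step 2: pivot 2 → sign +
step 3: pivot -1 → sign −
signature = (1, 3, 0)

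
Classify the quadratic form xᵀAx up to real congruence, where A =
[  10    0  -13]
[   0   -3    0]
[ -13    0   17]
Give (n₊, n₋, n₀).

Answer: (2, 1, 0)

Derivation:
step 0: pivot 10 → sign +
step 1: pivot -3 → sign −
step 2: pivot 1/10 → sign +
signature = (2, 1, 0)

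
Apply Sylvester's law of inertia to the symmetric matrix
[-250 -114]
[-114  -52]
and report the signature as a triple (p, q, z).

Answer: (0, 2, 0)

Derivation:
step 0: pivot -250 → sign −
step 1: pivot -2/125 → sign −
signature = (0, 2, 0)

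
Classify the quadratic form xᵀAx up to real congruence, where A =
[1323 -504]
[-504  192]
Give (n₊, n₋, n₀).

step 0: pivot 1323 → sign +
step 1: row/col 1 already zero → sign 0
signature = (1, 0, 1)

Answer: (1, 0, 1)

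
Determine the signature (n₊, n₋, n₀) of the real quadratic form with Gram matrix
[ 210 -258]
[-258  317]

step 0: pivot 210 → sign +
step 1: pivot 1/35 → sign +
signature = (2, 0, 0)

Answer: (2, 0, 0)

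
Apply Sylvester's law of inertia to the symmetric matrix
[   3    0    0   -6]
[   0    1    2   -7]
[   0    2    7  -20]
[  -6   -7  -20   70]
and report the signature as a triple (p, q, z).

step 0: pivot 3 → sign +
step 1: pivot 1 → sign +
step 2: pivot 3 → sign +
step 3: pivot -3 → sign −
signature = (3, 1, 0)

Answer: (3, 1, 0)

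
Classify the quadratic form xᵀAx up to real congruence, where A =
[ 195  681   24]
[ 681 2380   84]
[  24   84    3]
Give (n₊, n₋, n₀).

step 0: pivot 195 → sign +
step 1: pivot 113/65 → sign +
step 2: pivot 3/113 → sign +
signature = (3, 0, 0)

Answer: (3, 0, 0)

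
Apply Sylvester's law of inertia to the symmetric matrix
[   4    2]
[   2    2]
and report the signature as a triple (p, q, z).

Answer: (2, 0, 0)

Derivation:
step 0: pivot 4 → sign +
step 1: pivot 1 → sign +
signature = (2, 0, 0)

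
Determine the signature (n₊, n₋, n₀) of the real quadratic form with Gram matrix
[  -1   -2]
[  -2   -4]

Answer: (0, 1, 1)

Derivation:
step 0: pivot -1 → sign −
step 1: row/col 1 already zero → sign 0
signature = (0, 1, 1)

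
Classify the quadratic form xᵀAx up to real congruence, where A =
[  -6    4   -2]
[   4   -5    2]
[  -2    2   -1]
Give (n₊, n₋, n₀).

step 0: pivot -6 → sign −
step 1: pivot -7/3 → sign −
step 2: pivot -1/7 → sign −
signature = (0, 3, 0)

Answer: (0, 3, 0)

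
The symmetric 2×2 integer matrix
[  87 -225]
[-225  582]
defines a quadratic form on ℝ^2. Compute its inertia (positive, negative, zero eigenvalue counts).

Answer: (2, 0, 0)

Derivation:
step 0: pivot 87 → sign +
step 1: pivot 3/29 → sign +
signature = (2, 0, 0)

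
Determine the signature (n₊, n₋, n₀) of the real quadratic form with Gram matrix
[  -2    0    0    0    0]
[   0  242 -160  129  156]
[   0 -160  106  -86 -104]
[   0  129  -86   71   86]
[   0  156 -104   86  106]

Answer: (3, 2, 0)

Derivation:
step 0: pivot -2 → sign −
step 1: pivot 242 → sign +
step 2: pivot 26/121 → sign +
step 3: pivot -3/26 → sign −
step 4: pivot 2 → sign +
signature = (3, 2, 0)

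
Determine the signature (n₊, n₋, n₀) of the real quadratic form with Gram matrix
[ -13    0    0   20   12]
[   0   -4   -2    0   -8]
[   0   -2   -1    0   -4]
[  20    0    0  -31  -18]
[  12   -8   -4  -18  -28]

Answer: (0, 3, 2)

Derivation:
step 0: pivot -13 → sign −
step 1: pivot -4 → sign −
step 2: pivot -3/13 → sign −
step 3: row/col 3 already zero → sign 0
step 4: row/col 4 already zero → sign 0
signature = (0, 3, 2)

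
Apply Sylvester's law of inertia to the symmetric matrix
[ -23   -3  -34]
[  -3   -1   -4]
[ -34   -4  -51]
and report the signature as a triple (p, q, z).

Answer: (0, 3, 0)

Derivation:
step 0: pivot -23 → sign −
step 1: pivot -14/23 → sign −
step 2: pivot -3/7 → sign −
signature = (0, 3, 0)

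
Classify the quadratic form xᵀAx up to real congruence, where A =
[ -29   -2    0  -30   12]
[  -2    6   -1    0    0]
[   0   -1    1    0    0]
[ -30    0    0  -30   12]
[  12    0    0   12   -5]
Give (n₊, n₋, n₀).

Answer: (3, 2, 0)

Derivation:
step 0: pivot -29 → sign −
step 1: pivot 178/29 → sign +
step 2: pivot 149/178 → sign +
step 3: pivot 30/149 → sign +
step 4: pivot -1/5 → sign −
signature = (3, 2, 0)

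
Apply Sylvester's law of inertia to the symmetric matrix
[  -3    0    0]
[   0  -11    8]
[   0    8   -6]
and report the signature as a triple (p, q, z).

Answer: (0, 3, 0)

Derivation:
step 0: pivot -3 → sign −
step 1: pivot -11 → sign −
step 2: pivot -2/11 → sign −
signature = (0, 3, 0)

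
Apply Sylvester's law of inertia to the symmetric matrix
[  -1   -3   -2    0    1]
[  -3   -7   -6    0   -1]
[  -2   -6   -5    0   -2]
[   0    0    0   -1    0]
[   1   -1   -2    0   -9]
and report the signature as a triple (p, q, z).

Answer: (1, 3, 1)

Derivation:
step 0: pivot -1 → sign −
step 1: pivot 2 → sign +
step 2: pivot -1 → sign −
step 3: pivot -1 → sign −
step 4: row/col 4 already zero → sign 0
signature = (1, 3, 1)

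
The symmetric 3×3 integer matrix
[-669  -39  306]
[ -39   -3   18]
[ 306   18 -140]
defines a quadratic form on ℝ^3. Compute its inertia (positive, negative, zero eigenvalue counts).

step 0: pivot -669 → sign −
step 1: pivot -162/223 → sign −
step 2: row/col 2 already zero → sign 0
signature = (0, 2, 1)

Answer: (0, 2, 1)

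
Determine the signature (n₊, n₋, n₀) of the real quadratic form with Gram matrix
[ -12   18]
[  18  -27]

Answer: (0, 1, 1)

Derivation:
step 0: pivot -12 → sign −
step 1: row/col 1 already zero → sign 0
signature = (0, 1, 1)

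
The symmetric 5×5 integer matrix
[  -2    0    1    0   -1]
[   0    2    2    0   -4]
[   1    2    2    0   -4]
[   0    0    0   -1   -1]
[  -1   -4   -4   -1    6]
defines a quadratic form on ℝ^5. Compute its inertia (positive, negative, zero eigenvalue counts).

step 0: pivot -2 → sign −
step 1: pivot 2 → sign +
step 2: pivot 1/2 → sign +
step 3: pivot -1 → sign −
step 4: pivot -1 → sign −
signature = (2, 3, 0)

Answer: (2, 3, 0)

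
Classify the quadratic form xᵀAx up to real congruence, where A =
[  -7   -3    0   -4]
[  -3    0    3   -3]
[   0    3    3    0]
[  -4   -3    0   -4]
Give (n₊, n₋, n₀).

step 0: pivot -7 → sign −
step 1: pivot 9/7 → sign +
step 2: pivot -4 → sign −
step 3: pivot -3/4 → sign −
signature = (1, 3, 0)

Answer: (1, 3, 0)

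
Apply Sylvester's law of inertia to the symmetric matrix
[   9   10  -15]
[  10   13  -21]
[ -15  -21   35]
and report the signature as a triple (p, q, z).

step 0: pivot 9 → sign +
step 1: pivot 17/9 → sign +
step 2: pivot 1/17 → sign +
signature = (3, 0, 0)

Answer: (3, 0, 0)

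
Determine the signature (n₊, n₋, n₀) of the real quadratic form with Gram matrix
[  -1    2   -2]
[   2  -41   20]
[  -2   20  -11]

Answer: (0, 3, 0)

Derivation:
step 0: pivot -1 → sign −
step 1: pivot -37 → sign −
step 2: pivot -3/37 → sign −
signature = (0, 3, 0)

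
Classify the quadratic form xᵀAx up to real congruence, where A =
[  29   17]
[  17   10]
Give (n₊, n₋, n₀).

Answer: (2, 0, 0)

Derivation:
step 0: pivot 29 → sign +
step 1: pivot 1/29 → sign +
signature = (2, 0, 0)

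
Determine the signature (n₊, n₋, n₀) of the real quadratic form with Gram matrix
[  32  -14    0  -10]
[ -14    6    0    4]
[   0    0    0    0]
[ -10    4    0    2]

Answer: (1, 1, 2)

Derivation:
step 0: pivot 32 → sign +
step 1: pivot -1/8 → sign −
step 2: row/col 2 already zero → sign 0
step 3: row/col 3 already zero → sign 0
signature = (1, 1, 2)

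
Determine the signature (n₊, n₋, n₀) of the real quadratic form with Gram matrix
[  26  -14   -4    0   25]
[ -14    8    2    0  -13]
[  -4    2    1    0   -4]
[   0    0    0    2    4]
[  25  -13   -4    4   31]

step 0: pivot 26 → sign +
step 1: pivot 6/13 → sign +
step 2: pivot 1/3 → sign +
step 3: pivot 2 → sign +
step 4: pivot -3/2 → sign −
signature = (4, 1, 0)

Answer: (4, 1, 0)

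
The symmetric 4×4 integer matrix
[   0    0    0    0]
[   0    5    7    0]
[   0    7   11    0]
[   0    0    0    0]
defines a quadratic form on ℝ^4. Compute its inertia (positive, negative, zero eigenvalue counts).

Answer: (2, 0, 2)

Derivation:
step 0: pivot 5 → sign +
step 1: pivot 6/5 → sign +
step 2: row/col 2 already zero → sign 0
step 3: row/col 3 already zero → sign 0
signature = (2, 0, 2)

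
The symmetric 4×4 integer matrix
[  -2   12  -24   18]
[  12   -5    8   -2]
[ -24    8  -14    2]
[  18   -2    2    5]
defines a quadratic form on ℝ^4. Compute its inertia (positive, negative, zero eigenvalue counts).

step 0: pivot -2 → sign −
step 1: pivot 67 → sign +
step 2: pivot -138/67 → sign −
step 3: pivot -1/23 → sign −
signature = (1, 3, 0)

Answer: (1, 3, 0)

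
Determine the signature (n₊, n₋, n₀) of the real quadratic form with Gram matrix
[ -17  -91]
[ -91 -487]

Answer: (1, 1, 0)

Derivation:
step 0: pivot -17 → sign −
step 1: pivot 2/17 → sign +
signature = (1, 1, 0)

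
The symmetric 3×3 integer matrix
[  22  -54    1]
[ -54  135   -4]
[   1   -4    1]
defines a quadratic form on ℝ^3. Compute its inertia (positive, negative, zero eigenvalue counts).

step 0: pivot 22 → sign +
step 1: pivot 27/11 → sign +
step 2: pivot -1/54 → sign −
signature = (2, 1, 0)

Answer: (2, 1, 0)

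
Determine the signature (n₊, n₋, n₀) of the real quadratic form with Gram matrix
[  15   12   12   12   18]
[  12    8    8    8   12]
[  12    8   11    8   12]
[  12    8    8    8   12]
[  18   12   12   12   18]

step 0: pivot 15 → sign +
step 1: pivot -8/5 → sign −
step 2: pivot 3 → sign +
step 3: row/col 3 already zero → sign 0
step 4: row/col 4 already zero → sign 0
signature = (2, 1, 2)

Answer: (2, 1, 2)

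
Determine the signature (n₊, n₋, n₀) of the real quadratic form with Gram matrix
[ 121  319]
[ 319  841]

step 0: pivot 121 → sign +
step 1: row/col 1 already zero → sign 0
signature = (1, 0, 1)

Answer: (1, 0, 1)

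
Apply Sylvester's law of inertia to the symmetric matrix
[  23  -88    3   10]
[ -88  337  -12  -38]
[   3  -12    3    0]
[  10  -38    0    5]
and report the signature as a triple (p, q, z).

step 0: pivot 23 → sign +
step 1: pivot 7/23 → sign +
step 2: pivot 12/7 → sign +
step 3: row/col 3 already zero → sign 0
signature = (3, 0, 1)

Answer: (3, 0, 1)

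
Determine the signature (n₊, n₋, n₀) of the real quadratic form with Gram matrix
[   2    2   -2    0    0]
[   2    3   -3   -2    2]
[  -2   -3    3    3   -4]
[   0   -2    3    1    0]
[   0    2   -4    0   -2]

step 0: pivot 2 → sign +
step 1: pivot 1 → sign +
step 2: pivot -3 → sign −
step 3: pivot 1/3 → sign +
step 4: pivot -2 → sign −
signature = (3, 2, 0)

Answer: (3, 2, 0)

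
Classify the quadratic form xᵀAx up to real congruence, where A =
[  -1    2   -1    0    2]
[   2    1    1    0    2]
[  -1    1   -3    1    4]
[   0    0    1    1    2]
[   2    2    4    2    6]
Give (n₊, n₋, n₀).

Answer: (2, 3, 0)

Derivation:
step 0: pivot -1 → sign −
step 1: pivot 5 → sign +
step 2: pivot -11/5 → sign −
step 3: pivot 16/11 → sign +
step 4: pivot -3/4 → sign −
signature = (2, 3, 0)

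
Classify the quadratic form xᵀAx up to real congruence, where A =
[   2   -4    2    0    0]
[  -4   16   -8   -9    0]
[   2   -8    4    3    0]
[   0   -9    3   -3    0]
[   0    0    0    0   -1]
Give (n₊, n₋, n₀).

step 0: pivot 2 → sign +
step 1: pivot 8 → sign +
step 2: pivot -105/8 → sign −
step 3: pivot 6/35 → sign +
step 4: pivot -1 → sign −
signature = (3, 2, 0)

Answer: (3, 2, 0)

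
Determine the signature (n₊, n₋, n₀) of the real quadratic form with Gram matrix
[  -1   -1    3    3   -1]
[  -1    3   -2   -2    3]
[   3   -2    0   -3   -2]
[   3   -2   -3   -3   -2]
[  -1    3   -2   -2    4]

step 0: pivot -1 → sign −
step 1: pivot 4 → sign +
step 2: pivot 11/4 → sign +
step 3: pivot -3/11 → sign −
step 4: pivot 1 → sign +
signature = (3, 2, 0)

Answer: (3, 2, 0)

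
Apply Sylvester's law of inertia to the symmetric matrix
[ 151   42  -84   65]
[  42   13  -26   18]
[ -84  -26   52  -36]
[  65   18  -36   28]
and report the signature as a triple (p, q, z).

Answer: (3, 0, 1)

Derivation:
step 0: pivot 151 → sign +
step 1: pivot 199/151 → sign +
step 2: pivot 3/199 → sign +
step 3: row/col 3 already zero → sign 0
signature = (3, 0, 1)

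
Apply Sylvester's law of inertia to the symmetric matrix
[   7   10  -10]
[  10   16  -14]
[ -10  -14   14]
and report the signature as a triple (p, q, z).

Answer: (2, 1, 0)

Derivation:
step 0: pivot 7 → sign +
step 1: pivot 12/7 → sign +
step 2: pivot -1/3 → sign −
signature = (2, 1, 0)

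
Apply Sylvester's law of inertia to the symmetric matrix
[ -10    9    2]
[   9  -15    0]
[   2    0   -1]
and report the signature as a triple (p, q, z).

step 0: pivot -10 → sign −
step 1: pivot -69/10 → sign −
step 2: pivot -3/23 → sign −
signature = (0, 3, 0)

Answer: (0, 3, 0)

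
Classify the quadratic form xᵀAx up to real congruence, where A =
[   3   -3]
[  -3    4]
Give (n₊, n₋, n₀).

Answer: (2, 0, 0)

Derivation:
step 0: pivot 3 → sign +
step 1: pivot 1 → sign +
signature = (2, 0, 0)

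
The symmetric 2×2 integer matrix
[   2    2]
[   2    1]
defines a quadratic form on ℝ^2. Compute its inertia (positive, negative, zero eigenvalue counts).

Answer: (1, 1, 0)

Derivation:
step 0: pivot 2 → sign +
step 1: pivot -1 → sign −
signature = (1, 1, 0)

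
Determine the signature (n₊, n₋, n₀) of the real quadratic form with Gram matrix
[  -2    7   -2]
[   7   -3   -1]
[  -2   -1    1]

step 0: pivot -2 → sign −
step 1: pivot 43/2 → sign +
step 2: pivot 1/43 → sign +
signature = (2, 1, 0)

Answer: (2, 1, 0)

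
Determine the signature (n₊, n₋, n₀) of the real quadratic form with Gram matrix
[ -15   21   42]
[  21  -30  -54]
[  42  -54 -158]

step 0: pivot -15 → sign −
step 1: pivot -3/5 → sign −
step 2: pivot -2 → sign −
signature = (0, 3, 0)

Answer: (0, 3, 0)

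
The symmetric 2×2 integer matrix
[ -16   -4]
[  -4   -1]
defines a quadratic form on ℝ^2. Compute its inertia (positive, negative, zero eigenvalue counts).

step 0: pivot -16 → sign −
step 1: row/col 1 already zero → sign 0
signature = (0, 1, 1)

Answer: (0, 1, 1)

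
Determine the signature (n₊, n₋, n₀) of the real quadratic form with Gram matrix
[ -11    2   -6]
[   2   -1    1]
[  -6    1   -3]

Answer: (1, 2, 0)

Derivation:
step 0: pivot -11 → sign −
step 1: pivot -7/11 → sign −
step 2: pivot 2/7 → sign +
signature = (1, 2, 0)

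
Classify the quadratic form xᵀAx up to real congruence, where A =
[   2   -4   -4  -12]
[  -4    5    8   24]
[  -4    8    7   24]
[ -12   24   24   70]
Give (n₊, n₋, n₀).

step 0: pivot 2 → sign +
step 1: pivot -3 → sign −
step 2: pivot -1 → sign −
step 3: pivot -2 → sign −
signature = (1, 3, 0)

Answer: (1, 3, 0)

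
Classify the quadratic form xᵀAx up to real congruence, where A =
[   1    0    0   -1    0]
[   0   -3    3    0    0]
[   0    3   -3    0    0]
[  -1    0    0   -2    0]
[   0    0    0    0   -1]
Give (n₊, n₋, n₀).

Answer: (1, 3, 1)

Derivation:
step 0: pivot 1 → sign +
step 1: pivot -3 → sign −
step 2: pivot -3 → sign −
step 3: pivot -1 → sign −
step 4: row/col 4 already zero → sign 0
signature = (1, 3, 1)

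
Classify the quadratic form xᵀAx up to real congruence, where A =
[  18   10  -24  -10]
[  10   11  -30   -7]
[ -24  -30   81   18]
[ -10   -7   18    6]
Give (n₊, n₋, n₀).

step 0: pivot 18 → sign +
step 1: pivot 49/9 → sign +
step 2: pivot -99/49 → sign −
step 3: pivot 1/11 → sign +
signature = (3, 1, 0)

Answer: (3, 1, 0)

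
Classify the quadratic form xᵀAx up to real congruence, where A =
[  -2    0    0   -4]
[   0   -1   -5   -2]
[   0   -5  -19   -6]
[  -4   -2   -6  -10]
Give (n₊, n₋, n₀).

step 0: pivot -2 → sign −
step 1: pivot -1 → sign −
step 2: pivot 6 → sign +
step 3: pivot -2/3 → sign −
signature = (1, 3, 0)

Answer: (1, 3, 0)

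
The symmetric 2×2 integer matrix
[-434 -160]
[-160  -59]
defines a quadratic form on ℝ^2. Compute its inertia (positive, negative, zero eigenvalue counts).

step 0: pivot -434 → sign −
step 1: pivot -3/217 → sign −
signature = (0, 2, 0)

Answer: (0, 2, 0)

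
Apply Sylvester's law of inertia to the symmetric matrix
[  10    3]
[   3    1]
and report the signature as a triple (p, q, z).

step 0: pivot 10 → sign +
step 1: pivot 1/10 → sign +
signature = (2, 0, 0)

Answer: (2, 0, 0)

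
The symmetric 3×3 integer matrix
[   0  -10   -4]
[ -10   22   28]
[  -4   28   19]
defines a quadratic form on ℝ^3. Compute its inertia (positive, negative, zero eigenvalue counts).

step 0: pivot 22 → sign +
step 1: pivot -50/11 → sign −
step 2: pivot 3/25 → sign +
signature = (2, 1, 0)

Answer: (2, 1, 0)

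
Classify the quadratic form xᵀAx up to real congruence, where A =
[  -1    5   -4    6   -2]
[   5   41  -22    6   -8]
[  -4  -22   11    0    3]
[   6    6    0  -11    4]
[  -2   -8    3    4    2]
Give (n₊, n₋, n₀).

step 0: pivot -1 → sign −
step 1: pivot 66 → sign +
step 2: pivot 3/11 → sign +
step 3: pivot 1 → sign +
step 4: pivot 1/3 → sign +
signature = (4, 1, 0)

Answer: (4, 1, 0)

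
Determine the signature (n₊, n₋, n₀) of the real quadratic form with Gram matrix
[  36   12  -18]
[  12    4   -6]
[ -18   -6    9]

Answer: (1, 0, 2)

Derivation:
step 0: pivot 36 → sign +
step 1: row/col 1 already zero → sign 0
step 2: row/col 2 already zero → sign 0
signature = (1, 0, 2)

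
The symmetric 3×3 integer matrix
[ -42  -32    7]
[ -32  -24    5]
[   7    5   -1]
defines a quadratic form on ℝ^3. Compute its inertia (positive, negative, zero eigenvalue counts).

Answer: (1, 2, 0)

Derivation:
step 0: pivot -42 → sign −
step 1: pivot 8/21 → sign +
step 2: pivot -1/8 → sign −
signature = (1, 2, 0)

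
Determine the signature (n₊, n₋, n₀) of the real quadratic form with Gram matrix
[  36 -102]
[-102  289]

step 0: pivot 36 → sign +
step 1: row/col 1 already zero → sign 0
signature = (1, 0, 1)

Answer: (1, 0, 1)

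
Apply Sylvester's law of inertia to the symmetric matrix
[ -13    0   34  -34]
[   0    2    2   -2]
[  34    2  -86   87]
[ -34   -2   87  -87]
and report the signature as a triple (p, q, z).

step 0: pivot -13 → sign −
step 1: pivot 2 → sign +
step 2: pivot 12/13 → sign +
step 3: pivot -1/12 → sign −
signature = (2, 2, 0)

Answer: (2, 2, 0)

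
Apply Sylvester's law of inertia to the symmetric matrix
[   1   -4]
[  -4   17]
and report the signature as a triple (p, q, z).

step 0: pivot 1 → sign +
step 1: pivot 1 → sign +
signature = (2, 0, 0)

Answer: (2, 0, 0)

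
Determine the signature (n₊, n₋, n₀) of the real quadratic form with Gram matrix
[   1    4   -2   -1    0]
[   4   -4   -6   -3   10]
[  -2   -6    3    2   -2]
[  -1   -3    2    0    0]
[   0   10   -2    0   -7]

step 0: pivot 1 → sign +
step 1: pivot -20 → sign −
step 2: pivot -4/5 → sign −
step 3: pivot -15/16 → sign −
step 4: pivot -3/5 → sign −
signature = (1, 4, 0)

Answer: (1, 4, 0)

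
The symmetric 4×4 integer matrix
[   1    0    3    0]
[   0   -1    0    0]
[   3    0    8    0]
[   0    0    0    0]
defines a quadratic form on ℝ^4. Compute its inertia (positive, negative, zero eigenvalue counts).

Answer: (1, 2, 1)

Derivation:
step 0: pivot 1 → sign +
step 1: pivot -1 → sign −
step 2: pivot -1 → sign −
step 3: row/col 3 already zero → sign 0
signature = (1, 2, 1)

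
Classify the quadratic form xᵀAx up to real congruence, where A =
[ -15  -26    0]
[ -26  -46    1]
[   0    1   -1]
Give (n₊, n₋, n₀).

Answer: (1, 2, 0)

Derivation:
step 0: pivot -15 → sign −
step 1: pivot -14/15 → sign −
step 2: pivot 1/14 → sign +
signature = (1, 2, 0)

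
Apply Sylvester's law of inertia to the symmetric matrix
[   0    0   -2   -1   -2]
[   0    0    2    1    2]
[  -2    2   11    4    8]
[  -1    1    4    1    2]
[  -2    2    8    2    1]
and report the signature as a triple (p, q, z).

step 0: pivot 11 → sign +
step 1: pivot -4/11 → sign −
step 2: pivot -1/4 → sign −
step 3: pivot -3 → sign −
step 4: row/col 4 already zero → sign 0
signature = (1, 3, 1)

Answer: (1, 3, 1)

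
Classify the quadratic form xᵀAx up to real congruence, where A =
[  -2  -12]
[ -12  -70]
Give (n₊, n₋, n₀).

step 0: pivot -2 → sign −
step 1: pivot 2 → sign +
signature = (1, 1, 0)

Answer: (1, 1, 0)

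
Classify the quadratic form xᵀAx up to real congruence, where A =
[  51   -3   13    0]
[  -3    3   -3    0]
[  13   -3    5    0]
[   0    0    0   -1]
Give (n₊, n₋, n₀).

Answer: (2, 2, 0)

Derivation:
step 0: pivot 51 → sign +
step 1: pivot 48/17 → sign +
step 2: pivot -1/12 → sign −
step 3: pivot -1 → sign −
signature = (2, 2, 0)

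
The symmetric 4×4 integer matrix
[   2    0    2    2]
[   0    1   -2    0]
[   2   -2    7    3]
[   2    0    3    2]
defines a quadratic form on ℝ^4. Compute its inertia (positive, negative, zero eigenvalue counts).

step 0: pivot 2 → sign +
step 1: pivot 1 → sign +
step 2: pivot 1 → sign +
step 3: pivot -1 → sign −
signature = (3, 1, 0)

Answer: (3, 1, 0)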